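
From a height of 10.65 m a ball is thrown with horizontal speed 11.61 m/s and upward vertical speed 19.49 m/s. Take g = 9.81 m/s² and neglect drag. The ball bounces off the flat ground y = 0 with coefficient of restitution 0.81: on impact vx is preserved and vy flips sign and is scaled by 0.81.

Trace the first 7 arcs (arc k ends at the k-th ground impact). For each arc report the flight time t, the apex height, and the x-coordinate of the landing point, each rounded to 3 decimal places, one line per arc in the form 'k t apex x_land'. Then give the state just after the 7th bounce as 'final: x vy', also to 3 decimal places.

1 4.460 30.011 51.784
2 4.007 19.690 98.307
3 3.246 12.919 135.990
4 2.629 8.476 166.514
5 2.130 5.561 191.238
6 1.725 3.649 211.265
7 1.397 2.394 227.486
final: 227.486 5.551

Arc 1: start y=10.650, vy=19.490 → t=4.460, apex=30.011, x_land=51.784, impact vy=-24.265
  bounce: vy ← 0.81·24.265 = 19.655
Arc 2: start y=0.000, vy=19.655 → t=4.007, apex=19.690, x_land=98.307, impact vy=-19.655
  bounce: vy ← 0.81·19.655 = 15.921
Arc 3: start y=0.000, vy=15.921 → t=3.246, apex=12.919, x_land=135.990, impact vy=-15.921
  bounce: vy ← 0.81·15.921 = 12.896
Arc 4: start y=0.000, vy=12.896 → t=2.629, apex=8.476, x_land=166.514, impact vy=-12.896
  bounce: vy ← 0.81·12.896 = 10.445
Arc 5: start y=0.000, vy=10.445 → t=2.130, apex=5.561, x_land=191.238, impact vy=-10.445
  bounce: vy ← 0.81·10.445 = 8.461
Arc 6: start y=0.000, vy=8.461 → t=1.725, apex=3.649, x_land=211.265, impact vy=-8.461
  bounce: vy ← 0.81·8.461 = 6.853
Arc 7: start y=0.000, vy=6.853 → t=1.397, apex=2.394, x_land=227.486, impact vy=-6.853
  bounce: vy ← 0.81·6.853 = 5.551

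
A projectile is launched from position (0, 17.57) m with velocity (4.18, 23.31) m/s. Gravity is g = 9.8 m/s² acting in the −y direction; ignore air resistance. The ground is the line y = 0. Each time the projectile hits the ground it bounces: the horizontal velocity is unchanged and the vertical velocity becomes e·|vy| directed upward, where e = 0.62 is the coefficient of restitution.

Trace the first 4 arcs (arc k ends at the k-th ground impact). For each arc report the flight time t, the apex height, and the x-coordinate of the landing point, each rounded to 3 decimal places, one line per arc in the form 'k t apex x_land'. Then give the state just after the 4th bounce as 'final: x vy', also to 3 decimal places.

Arc 1: start y=17.570, vy=23.310 → t=5.419, apex=45.292, x_land=22.651, impact vy=-29.795
  bounce: vy ← 0.62·29.795 = 18.473
Arc 2: start y=0.000, vy=18.473 → t=3.770, apex=17.410, x_land=38.409, impact vy=-18.473
  bounce: vy ← 0.62·18.473 = 11.453
Arc 3: start y=0.000, vy=11.453 → t=2.337, apex=6.693, x_land=48.179, impact vy=-11.453
  bounce: vy ← 0.62·11.453 = 7.101
Arc 4: start y=0.000, vy=7.101 → t=1.449, apex=2.573, x_land=54.237, impact vy=-7.101
  bounce: vy ← 0.62·7.101 = 4.403

1 5.419 45.292 22.651
2 3.770 17.410 38.409
3 2.337 6.693 48.179
4 1.449 2.573 54.237
final: 54.237 4.403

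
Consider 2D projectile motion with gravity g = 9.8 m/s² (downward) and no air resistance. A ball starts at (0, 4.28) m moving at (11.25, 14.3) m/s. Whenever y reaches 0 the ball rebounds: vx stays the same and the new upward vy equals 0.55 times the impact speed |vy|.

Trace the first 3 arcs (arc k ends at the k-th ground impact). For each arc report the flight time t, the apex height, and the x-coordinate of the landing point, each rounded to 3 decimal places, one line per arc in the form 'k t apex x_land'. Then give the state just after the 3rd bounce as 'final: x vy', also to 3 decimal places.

1 3.192 14.713 35.910
2 1.906 4.451 57.354
3 1.048 1.346 69.148
final: 69.148 2.825

Arc 1: start y=4.280, vy=14.300 → t=3.192, apex=14.713, x_land=35.910, impact vy=-16.982
  bounce: vy ← 0.55·16.982 = 9.340
Arc 2: start y=0.000, vy=9.340 → t=1.906, apex=4.451, x_land=57.354, impact vy=-9.340
  bounce: vy ← 0.55·9.340 = 5.137
Arc 3: start y=0.000, vy=5.137 → t=1.048, apex=1.346, x_land=69.148, impact vy=-5.137
  bounce: vy ← 0.55·5.137 = 2.825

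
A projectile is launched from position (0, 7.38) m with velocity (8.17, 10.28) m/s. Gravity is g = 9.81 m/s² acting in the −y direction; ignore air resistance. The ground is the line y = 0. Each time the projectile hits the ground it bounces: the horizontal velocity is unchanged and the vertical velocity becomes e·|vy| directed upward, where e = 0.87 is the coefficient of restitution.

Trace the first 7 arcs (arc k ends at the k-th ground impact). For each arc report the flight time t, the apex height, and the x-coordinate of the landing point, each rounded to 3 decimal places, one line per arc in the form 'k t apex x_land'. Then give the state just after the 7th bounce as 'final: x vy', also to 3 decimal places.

Arc 1: start y=7.380, vy=10.280 → t=2.661, apex=12.766, x_land=21.742, impact vy=-15.826
  bounce: vy ← 0.87·15.826 = 13.769
Arc 2: start y=0.000, vy=13.769 → t=2.807, apex=9.663, x_land=44.676, impact vy=-13.769
  bounce: vy ← 0.87·13.769 = 11.979
Arc 3: start y=0.000, vy=11.979 → t=2.442, apex=7.314, x_land=64.629, impact vy=-11.979
  bounce: vy ← 0.87·11.979 = 10.422
Arc 4: start y=0.000, vy=10.422 → t=2.125, apex=5.536, x_land=81.988, impact vy=-10.422
  bounce: vy ← 0.87·10.422 = 9.067
Arc 5: start y=0.000, vy=9.067 → t=1.848, apex=4.190, x_land=97.090, impact vy=-9.067
  bounce: vy ← 0.87·9.067 = 7.888
Arc 6: start y=0.000, vy=7.888 → t=1.608, apex=3.171, x_land=110.229, impact vy=-7.888
  bounce: vy ← 0.87·7.888 = 6.863
Arc 7: start y=0.000, vy=6.863 → t=1.399, apex=2.400, x_land=121.660, impact vy=-6.863
  bounce: vy ← 0.87·6.863 = 5.971

1 2.661 12.766 21.742
2 2.807 9.663 44.676
3 2.442 7.314 64.629
4 2.125 5.536 81.988
5 1.848 4.190 97.090
6 1.608 3.171 110.229
7 1.399 2.400 121.660
final: 121.660 5.971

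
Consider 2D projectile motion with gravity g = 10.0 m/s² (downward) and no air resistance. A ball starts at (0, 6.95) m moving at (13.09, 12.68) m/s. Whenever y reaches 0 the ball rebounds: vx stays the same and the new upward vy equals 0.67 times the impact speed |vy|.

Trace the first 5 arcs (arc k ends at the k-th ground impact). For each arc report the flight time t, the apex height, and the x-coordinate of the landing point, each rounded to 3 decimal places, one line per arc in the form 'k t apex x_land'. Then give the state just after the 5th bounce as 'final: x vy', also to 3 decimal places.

Arc 1: start y=6.950, vy=12.680 → t=2.999, apex=14.989, x_land=39.262, impact vy=-17.314
  bounce: vy ← 0.67·17.314 = 11.601
Arc 2: start y=0.000, vy=11.601 → t=2.320, apex=6.729, x_land=69.633, impact vy=-11.601
  bounce: vy ← 0.67·11.601 = 7.772
Arc 3: start y=0.000, vy=7.772 → t=1.554, apex=3.020, x_land=89.981, impact vy=-7.772
  bounce: vy ← 0.67·7.772 = 5.207
Arc 4: start y=0.000, vy=5.207 → t=1.041, apex=1.356, x_land=103.614, impact vy=-5.207
  bounce: vy ← 0.67·5.207 = 3.489
Arc 5: start y=0.000, vy=3.489 → t=0.698, apex=0.609, x_land=112.748, impact vy=-3.489
  bounce: vy ← 0.67·3.489 = 2.338

1 2.999 14.989 39.262
2 2.320 6.729 69.633
3 1.554 3.020 89.981
4 1.041 1.356 103.614
5 0.698 0.609 112.748
final: 112.748 2.338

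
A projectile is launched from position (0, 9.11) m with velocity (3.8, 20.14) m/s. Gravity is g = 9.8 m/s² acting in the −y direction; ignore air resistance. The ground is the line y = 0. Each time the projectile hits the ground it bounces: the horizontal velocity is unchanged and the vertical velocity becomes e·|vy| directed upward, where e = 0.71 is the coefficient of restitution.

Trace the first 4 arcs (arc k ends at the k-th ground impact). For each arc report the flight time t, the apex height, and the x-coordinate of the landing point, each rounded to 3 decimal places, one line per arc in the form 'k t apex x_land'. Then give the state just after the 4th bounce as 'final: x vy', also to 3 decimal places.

1 4.521 29.805 17.181
2 3.502 15.025 30.489
3 2.487 7.574 39.938
4 1.765 3.818 46.647
final: 46.647 6.142

Arc 1: start y=9.110, vy=20.140 → t=4.521, apex=29.805, x_land=17.181, impact vy=-24.170
  bounce: vy ← 0.71·24.170 = 17.161
Arc 2: start y=0.000, vy=17.161 → t=3.502, apex=15.025, x_land=30.489, impact vy=-17.161
  bounce: vy ← 0.71·17.161 = 12.184
Arc 3: start y=0.000, vy=12.184 → t=2.487, apex=7.574, x_land=39.938, impact vy=-12.184
  bounce: vy ← 0.71·12.184 = 8.651
Arc 4: start y=0.000, vy=8.651 → t=1.765, apex=3.818, x_land=46.647, impact vy=-8.651
  bounce: vy ← 0.71·8.651 = 6.142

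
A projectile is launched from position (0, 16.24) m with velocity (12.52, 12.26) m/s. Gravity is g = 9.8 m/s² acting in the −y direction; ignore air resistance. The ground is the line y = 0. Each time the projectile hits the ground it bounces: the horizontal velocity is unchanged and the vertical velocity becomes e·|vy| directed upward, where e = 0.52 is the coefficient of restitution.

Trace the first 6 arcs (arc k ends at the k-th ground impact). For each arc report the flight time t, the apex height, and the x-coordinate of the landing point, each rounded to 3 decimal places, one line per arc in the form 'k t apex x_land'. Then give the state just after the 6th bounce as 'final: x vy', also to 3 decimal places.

1 3.460 23.909 43.318
2 2.297 6.465 72.080
3 1.195 1.748 87.037
4 0.621 0.473 94.814
5 0.323 0.128 98.858
6 0.168 0.035 100.961
final: 100.961 0.428

Arc 1: start y=16.240, vy=12.260 → t=3.460, apex=23.909, x_land=43.318, impact vy=-21.647
  bounce: vy ← 0.52·21.647 = 11.257
Arc 2: start y=0.000, vy=11.257 → t=2.297, apex=6.465, x_land=72.080, impact vy=-11.257
  bounce: vy ← 0.52·11.257 = 5.853
Arc 3: start y=0.000, vy=5.853 → t=1.195, apex=1.748, x_land=87.037, impact vy=-5.853
  bounce: vy ← 0.52·5.853 = 3.044
Arc 4: start y=0.000, vy=3.044 → t=0.621, apex=0.473, x_land=94.814, impact vy=-3.044
  bounce: vy ← 0.52·3.044 = 1.583
Arc 5: start y=0.000, vy=1.583 → t=0.323, apex=0.128, x_land=98.858, impact vy=-1.583
  bounce: vy ← 0.52·1.583 = 0.823
Arc 6: start y=0.000, vy=0.823 → t=0.168, apex=0.035, x_land=100.961, impact vy=-0.823
  bounce: vy ← 0.52·0.823 = 0.428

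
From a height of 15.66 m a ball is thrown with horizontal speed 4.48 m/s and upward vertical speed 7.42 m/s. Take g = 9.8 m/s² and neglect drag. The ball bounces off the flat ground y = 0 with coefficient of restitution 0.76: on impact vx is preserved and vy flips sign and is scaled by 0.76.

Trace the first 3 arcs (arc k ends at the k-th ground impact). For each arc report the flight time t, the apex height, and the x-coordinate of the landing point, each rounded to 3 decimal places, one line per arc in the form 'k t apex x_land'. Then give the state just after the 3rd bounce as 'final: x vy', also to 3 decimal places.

Arc 1: start y=15.660, vy=7.420 → t=2.699, apex=18.469, x_land=12.090, impact vy=-19.026
  bounce: vy ← 0.76·19.026 = 14.460
Arc 2: start y=0.000, vy=14.460 → t=2.951, apex=10.668, x_land=25.310, impact vy=-14.460
  bounce: vy ← 0.76·14.460 = 10.989
Arc 3: start y=0.000, vy=10.989 → t=2.243, apex=6.162, x_land=35.358, impact vy=-10.989
  bounce: vy ← 0.76·10.989 = 8.352

1 2.699 18.469 12.090
2 2.951 10.668 25.310
3 2.243 6.162 35.358
final: 35.358 8.352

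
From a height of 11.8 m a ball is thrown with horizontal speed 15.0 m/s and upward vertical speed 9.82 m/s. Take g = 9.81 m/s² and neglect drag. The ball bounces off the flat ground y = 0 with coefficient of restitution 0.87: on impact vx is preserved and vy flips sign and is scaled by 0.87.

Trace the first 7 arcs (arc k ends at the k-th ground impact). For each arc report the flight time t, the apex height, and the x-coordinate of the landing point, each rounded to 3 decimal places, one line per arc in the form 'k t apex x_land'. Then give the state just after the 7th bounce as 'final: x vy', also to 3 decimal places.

1 2.847 16.715 42.705
2 3.212 12.652 90.886
3 2.794 9.576 132.804
4 2.431 7.248 169.272
5 2.115 5.486 200.999
6 1.840 4.152 228.602
7 1.601 3.143 252.616
final: 252.616 6.832

Arc 1: start y=11.800, vy=9.820 → t=2.847, apex=16.715, x_land=42.705, impact vy=-18.109
  bounce: vy ← 0.87·18.109 = 15.755
Arc 2: start y=0.000, vy=15.755 → t=3.212, apex=12.652, x_land=90.886, impact vy=-15.755
  bounce: vy ← 0.87·15.755 = 13.707
Arc 3: start y=0.000, vy=13.707 → t=2.794, apex=9.576, x_land=132.804, impact vy=-13.707
  bounce: vy ← 0.87·13.707 = 11.925
Arc 4: start y=0.000, vy=11.925 → t=2.431, apex=7.248, x_land=169.272, impact vy=-11.925
  bounce: vy ← 0.87·11.925 = 10.375
Arc 5: start y=0.000, vy=10.375 → t=2.115, apex=5.486, x_land=200.999, impact vy=-10.375
  bounce: vy ← 0.87·10.375 = 9.026
Arc 6: start y=0.000, vy=9.026 → t=1.840, apex=4.152, x_land=228.602, impact vy=-9.026
  bounce: vy ← 0.87·9.026 = 7.853
Arc 7: start y=0.000, vy=7.853 → t=1.601, apex=3.143, x_land=252.616, impact vy=-7.853
  bounce: vy ← 0.87·7.853 = 6.832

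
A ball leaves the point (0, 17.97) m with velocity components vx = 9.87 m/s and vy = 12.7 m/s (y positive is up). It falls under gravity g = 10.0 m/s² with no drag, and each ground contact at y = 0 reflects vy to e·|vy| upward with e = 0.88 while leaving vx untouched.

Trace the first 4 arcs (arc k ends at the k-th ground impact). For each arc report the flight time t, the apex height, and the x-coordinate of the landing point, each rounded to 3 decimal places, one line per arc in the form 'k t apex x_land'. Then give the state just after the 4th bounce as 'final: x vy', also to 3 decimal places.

1 3.552 26.034 35.057
2 4.016 20.161 74.696
3 3.534 15.613 109.578
4 3.110 12.091 140.274
final: 140.274 13.684

Arc 1: start y=17.970, vy=12.700 → t=3.552, apex=26.034, x_land=35.057, impact vy=-22.819
  bounce: vy ← 0.88·22.819 = 20.080
Arc 2: start y=0.000, vy=20.080 → t=4.016, apex=20.161, x_land=74.696, impact vy=-20.080
  bounce: vy ← 0.88·20.080 = 17.671
Arc 3: start y=0.000, vy=17.671 → t=3.534, apex=15.613, x_land=109.578, impact vy=-17.671
  bounce: vy ← 0.88·17.671 = 15.550
Arc 4: start y=0.000, vy=15.550 → t=3.110, apex=12.091, x_land=140.274, impact vy=-15.550
  bounce: vy ← 0.88·15.550 = 13.684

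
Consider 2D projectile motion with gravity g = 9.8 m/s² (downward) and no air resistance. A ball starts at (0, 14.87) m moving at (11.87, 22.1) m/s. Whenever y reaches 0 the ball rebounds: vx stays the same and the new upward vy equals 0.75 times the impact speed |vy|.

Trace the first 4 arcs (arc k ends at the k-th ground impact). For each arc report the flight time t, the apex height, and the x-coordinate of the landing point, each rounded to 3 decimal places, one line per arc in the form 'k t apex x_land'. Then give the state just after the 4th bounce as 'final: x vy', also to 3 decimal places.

1 5.105 39.789 60.593
2 4.274 22.381 111.330
3 3.206 12.589 149.382
4 2.404 7.082 177.922
final: 177.922 8.836

Arc 1: start y=14.870, vy=22.100 → t=5.105, apex=39.789, x_land=60.593, impact vy=-27.926
  bounce: vy ← 0.75·27.926 = 20.945
Arc 2: start y=0.000, vy=20.945 → t=4.274, apex=22.381, x_land=111.330, impact vy=-20.945
  bounce: vy ← 0.75·20.945 = 15.708
Arc 3: start y=0.000, vy=15.708 → t=3.206, apex=12.589, x_land=149.382, impact vy=-15.708
  bounce: vy ← 0.75·15.708 = 11.781
Arc 4: start y=0.000, vy=11.781 → t=2.404, apex=7.082, x_land=177.922, impact vy=-11.781
  bounce: vy ← 0.75·11.781 = 8.836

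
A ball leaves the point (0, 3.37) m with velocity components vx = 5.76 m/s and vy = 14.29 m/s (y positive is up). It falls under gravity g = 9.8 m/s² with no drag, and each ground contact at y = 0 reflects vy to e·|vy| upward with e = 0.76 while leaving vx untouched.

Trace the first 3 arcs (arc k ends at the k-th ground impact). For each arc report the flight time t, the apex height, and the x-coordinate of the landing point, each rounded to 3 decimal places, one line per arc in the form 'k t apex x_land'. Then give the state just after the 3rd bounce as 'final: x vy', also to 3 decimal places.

Arc 1: start y=3.370, vy=14.290 → t=3.136, apex=13.789, x_land=18.061, impact vy=-16.439
  bounce: vy ← 0.76·16.439 = 12.494
Arc 2: start y=0.000, vy=12.494 → t=2.550, apex=7.964, x_land=32.748, impact vy=-12.494
  bounce: vy ← 0.76·12.494 = 9.495
Arc 3: start y=0.000, vy=9.495 → t=1.938, apex=4.600, x_land=43.910, impact vy=-9.495
  bounce: vy ← 0.76·9.495 = 7.217

1 3.136 13.789 18.061
2 2.550 7.964 32.748
3 1.938 4.600 43.910
final: 43.910 7.217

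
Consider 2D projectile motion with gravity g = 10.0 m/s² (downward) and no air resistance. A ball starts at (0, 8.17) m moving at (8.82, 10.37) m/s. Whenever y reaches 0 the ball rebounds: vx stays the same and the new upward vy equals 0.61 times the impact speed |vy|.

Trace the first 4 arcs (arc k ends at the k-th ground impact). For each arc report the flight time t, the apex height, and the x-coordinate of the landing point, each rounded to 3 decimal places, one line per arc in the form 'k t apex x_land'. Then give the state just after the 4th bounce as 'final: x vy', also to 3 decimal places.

Arc 1: start y=8.170, vy=10.370 → t=2.683, apex=13.547, x_land=23.664, impact vy=-16.460
  bounce: vy ← 0.61·16.460 = 10.041
Arc 2: start y=0.000, vy=10.041 → t=2.008, apex=5.041, x_land=41.376, impact vy=-10.041
  bounce: vy ← 0.61·10.041 = 6.125
Arc 3: start y=0.000, vy=6.125 → t=1.225, apex=1.876, x_land=52.180, impact vy=-6.125
  bounce: vy ← 0.61·6.125 = 3.736
Arc 4: start y=0.000, vy=3.736 → t=0.747, apex=0.698, x_land=58.771, impact vy=-3.736
  bounce: vy ← 0.61·3.736 = 2.279

1 2.683 13.547 23.664
2 2.008 5.041 41.376
3 1.225 1.876 52.180
4 0.747 0.698 58.771
final: 58.771 2.279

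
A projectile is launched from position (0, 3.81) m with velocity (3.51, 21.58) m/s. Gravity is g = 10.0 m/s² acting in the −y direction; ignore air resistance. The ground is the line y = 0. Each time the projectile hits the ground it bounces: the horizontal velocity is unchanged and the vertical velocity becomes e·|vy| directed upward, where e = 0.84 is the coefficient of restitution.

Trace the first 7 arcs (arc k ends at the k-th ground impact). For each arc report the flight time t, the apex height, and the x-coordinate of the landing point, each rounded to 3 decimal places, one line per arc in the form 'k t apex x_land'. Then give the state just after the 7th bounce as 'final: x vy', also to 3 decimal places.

Arc 1: start y=3.810, vy=21.580 → t=4.486, apex=27.095, x_land=15.745, impact vy=-23.279
  bounce: vy ← 0.84·23.279 = 19.554
Arc 2: start y=0.000, vy=19.554 → t=3.911, apex=19.118, x_land=29.472, impact vy=-19.554
  bounce: vy ← 0.84·19.554 = 16.425
Arc 3: start y=0.000, vy=16.425 → t=3.285, apex=13.490, x_land=41.003, impact vy=-16.425
  bounce: vy ← 0.84·16.425 = 13.797
Arc 4: start y=0.000, vy=13.797 → t=2.759, apex=9.518, x_land=50.689, impact vy=-13.797
  bounce: vy ← 0.84·13.797 = 11.590
Arc 5: start y=0.000, vy=11.590 → t=2.318, apex=6.716, x_land=58.825, impact vy=-11.590
  bounce: vy ← 0.84·11.590 = 9.735
Arc 6: start y=0.000, vy=9.735 → t=1.947, apex=4.739, x_land=65.659, impact vy=-9.735
  bounce: vy ← 0.84·9.735 = 8.178
Arc 7: start y=0.000, vy=8.178 → t=1.636, apex=3.344, x_land=71.400, impact vy=-8.178
  bounce: vy ← 0.84·8.178 = 6.869

1 4.486 27.095 15.745
2 3.911 19.118 29.472
3 3.285 13.490 41.003
4 2.759 9.518 50.689
5 2.318 6.716 58.825
6 1.947 4.739 65.659
7 1.636 3.344 71.400
final: 71.400 6.869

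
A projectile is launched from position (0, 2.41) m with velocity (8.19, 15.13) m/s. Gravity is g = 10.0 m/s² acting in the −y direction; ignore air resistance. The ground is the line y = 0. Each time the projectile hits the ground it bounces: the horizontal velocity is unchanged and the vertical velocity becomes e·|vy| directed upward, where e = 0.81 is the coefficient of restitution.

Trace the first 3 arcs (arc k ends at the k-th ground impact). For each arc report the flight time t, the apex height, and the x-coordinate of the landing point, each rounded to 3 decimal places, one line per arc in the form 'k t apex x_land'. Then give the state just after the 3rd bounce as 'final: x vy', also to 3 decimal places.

Arc 1: start y=2.410, vy=15.130 → t=3.178, apex=13.856, x_land=26.025, impact vy=-16.647
  bounce: vy ← 0.81·16.647 = 13.484
Arc 2: start y=0.000, vy=13.484 → t=2.697, apex=9.091, x_land=48.112, impact vy=-13.484
  bounce: vy ← 0.81·13.484 = 10.922
Arc 3: start y=0.000, vy=10.922 → t=2.184, apex=5.964, x_land=66.002, impact vy=-10.922
  bounce: vy ← 0.81·10.922 = 8.847

1 3.178 13.856 26.025
2 2.697 9.091 48.112
3 2.184 5.964 66.002
final: 66.002 8.847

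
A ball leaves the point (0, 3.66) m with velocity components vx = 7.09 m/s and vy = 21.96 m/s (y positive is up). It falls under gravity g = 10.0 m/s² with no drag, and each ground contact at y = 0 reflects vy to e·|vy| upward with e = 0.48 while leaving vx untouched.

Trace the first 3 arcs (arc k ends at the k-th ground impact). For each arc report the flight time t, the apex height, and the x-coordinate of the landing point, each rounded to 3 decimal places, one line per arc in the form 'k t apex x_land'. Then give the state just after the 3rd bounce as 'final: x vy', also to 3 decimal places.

Arc 1: start y=3.660, vy=21.960 → t=4.553, apex=27.772, x_land=32.279, impact vy=-23.568
  bounce: vy ← 0.48·23.568 = 11.313
Arc 2: start y=0.000, vy=11.313 → t=2.263, apex=6.399, x_land=48.320, impact vy=-11.313
  bounce: vy ← 0.48·11.313 = 5.430
Arc 3: start y=0.000, vy=5.430 → t=1.086, apex=1.474, x_land=56.020, impact vy=-5.430
  bounce: vy ← 0.48·5.430 = 2.606

1 4.553 27.772 32.279
2 2.263 6.399 48.320
3 1.086 1.474 56.020
final: 56.020 2.606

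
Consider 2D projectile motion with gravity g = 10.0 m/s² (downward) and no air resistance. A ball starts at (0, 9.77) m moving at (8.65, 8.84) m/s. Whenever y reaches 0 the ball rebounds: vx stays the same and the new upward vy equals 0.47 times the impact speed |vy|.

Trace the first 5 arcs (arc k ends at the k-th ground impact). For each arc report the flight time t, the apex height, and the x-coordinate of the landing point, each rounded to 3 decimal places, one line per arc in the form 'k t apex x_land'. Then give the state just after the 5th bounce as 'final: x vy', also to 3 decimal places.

Arc 1: start y=9.770, vy=8.840 → t=2.538, apex=13.677, x_land=21.953, impact vy=-16.539
  bounce: vy ← 0.47·16.539 = 7.773
Arc 2: start y=0.000, vy=7.773 → t=1.555, apex=3.021, x_land=35.401, impact vy=-7.773
  bounce: vy ← 0.47·7.773 = 3.654
Arc 3: start y=0.000, vy=3.654 → t=0.731, apex=0.667, x_land=41.722, impact vy=-3.654
  bounce: vy ← 0.47·3.654 = 1.717
Arc 4: start y=0.000, vy=1.717 → t=0.343, apex=0.147, x_land=44.692, impact vy=-1.717
  bounce: vy ← 0.47·1.717 = 0.807
Arc 5: start y=0.000, vy=0.807 → t=0.161, apex=0.033, x_land=46.089, impact vy=-0.807
  bounce: vy ← 0.47·0.807 = 0.379

1 2.538 13.677 21.953
2 1.555 3.021 35.401
3 0.731 0.667 41.722
4 0.343 0.147 44.692
5 0.161 0.033 46.089
final: 46.089 0.379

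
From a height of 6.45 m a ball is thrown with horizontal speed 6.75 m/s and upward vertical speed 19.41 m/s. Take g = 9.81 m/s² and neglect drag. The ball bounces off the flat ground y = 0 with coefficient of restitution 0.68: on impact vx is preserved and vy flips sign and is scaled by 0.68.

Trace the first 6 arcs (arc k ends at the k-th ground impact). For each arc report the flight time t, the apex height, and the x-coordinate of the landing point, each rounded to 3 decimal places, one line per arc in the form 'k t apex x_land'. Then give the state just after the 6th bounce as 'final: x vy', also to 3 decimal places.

1 4.265 25.652 28.792
2 3.110 11.862 49.785
3 2.115 5.485 64.061
4 1.438 2.536 73.769
5 0.978 1.173 80.370
6 0.665 0.542 84.858
final: 84.858 2.218

Arc 1: start y=6.450, vy=19.410 → t=4.265, apex=25.652, x_land=28.792, impact vy=-22.434
  bounce: vy ← 0.68·22.434 = 15.255
Arc 2: start y=0.000, vy=15.255 → t=3.110, apex=11.862, x_land=49.785, impact vy=-15.255
  bounce: vy ← 0.68·15.255 = 10.374
Arc 3: start y=0.000, vy=10.374 → t=2.115, apex=5.485, x_land=64.061, impact vy=-10.374
  bounce: vy ← 0.68·10.374 = 7.054
Arc 4: start y=0.000, vy=7.054 → t=1.438, apex=2.536, x_land=73.769, impact vy=-7.054
  bounce: vy ← 0.68·7.054 = 4.797
Arc 5: start y=0.000, vy=4.797 → t=0.978, apex=1.173, x_land=80.370, impact vy=-4.797
  bounce: vy ← 0.68·4.797 = 3.262
Arc 6: start y=0.000, vy=3.262 → t=0.665, apex=0.542, x_land=84.858, impact vy=-3.262
  bounce: vy ← 0.68·3.262 = 2.218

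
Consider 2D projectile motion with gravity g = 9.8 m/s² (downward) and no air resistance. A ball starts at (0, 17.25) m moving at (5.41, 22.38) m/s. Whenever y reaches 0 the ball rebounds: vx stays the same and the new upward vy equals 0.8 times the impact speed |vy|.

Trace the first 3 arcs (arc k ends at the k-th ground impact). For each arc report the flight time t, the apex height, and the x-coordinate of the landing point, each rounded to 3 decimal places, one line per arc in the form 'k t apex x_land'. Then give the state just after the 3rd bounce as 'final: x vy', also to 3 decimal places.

Arc 1: start y=17.250, vy=22.380 → t=5.239, apex=42.804, x_land=28.344, impact vy=-28.965
  bounce: vy ← 0.8·28.965 = 23.172
Arc 2: start y=0.000, vy=23.172 → t=4.729, apex=27.395, x_land=53.928, impact vy=-23.172
  bounce: vy ← 0.8·23.172 = 18.538
Arc 3: start y=0.000, vy=18.538 → t=3.783, apex=17.533, x_land=74.395, impact vy=-18.538
  bounce: vy ← 0.8·18.538 = 14.830

1 5.239 42.804 28.344
2 4.729 27.395 53.928
3 3.783 17.533 74.395
final: 74.395 14.830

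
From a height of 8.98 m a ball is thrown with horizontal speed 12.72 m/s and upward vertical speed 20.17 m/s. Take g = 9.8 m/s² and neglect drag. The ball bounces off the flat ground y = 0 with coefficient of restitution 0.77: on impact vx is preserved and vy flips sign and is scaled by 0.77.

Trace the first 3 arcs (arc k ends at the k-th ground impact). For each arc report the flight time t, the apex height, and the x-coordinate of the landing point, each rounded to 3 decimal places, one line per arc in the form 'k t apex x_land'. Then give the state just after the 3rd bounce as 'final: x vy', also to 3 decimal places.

1 4.522 29.737 57.515
2 3.794 17.631 105.772
3 2.921 10.453 142.929
final: 142.929 11.022

Arc 1: start y=8.980, vy=20.170 → t=4.522, apex=29.737, x_land=57.515, impact vy=-24.142
  bounce: vy ← 0.77·24.142 = 18.589
Arc 2: start y=0.000, vy=18.589 → t=3.794, apex=17.631, x_land=105.772, impact vy=-18.589
  bounce: vy ← 0.77·18.589 = 14.314
Arc 3: start y=0.000, vy=14.314 → t=2.921, apex=10.453, x_land=142.929, impact vy=-14.314
  bounce: vy ← 0.77·14.314 = 11.022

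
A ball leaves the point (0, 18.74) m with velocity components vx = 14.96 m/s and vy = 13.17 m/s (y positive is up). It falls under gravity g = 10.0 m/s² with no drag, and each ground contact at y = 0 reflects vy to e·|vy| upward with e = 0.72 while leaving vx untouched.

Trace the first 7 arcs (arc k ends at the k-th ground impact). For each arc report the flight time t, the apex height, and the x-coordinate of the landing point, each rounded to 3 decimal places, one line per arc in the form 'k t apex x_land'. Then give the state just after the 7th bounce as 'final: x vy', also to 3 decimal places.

Arc 1: start y=18.740, vy=13.170 → t=3.658, apex=27.412, x_land=54.731, impact vy=-23.415
  bounce: vy ← 0.72·23.415 = 16.859
Arc 2: start y=0.000, vy=16.859 → t=3.372, apex=14.211, x_land=105.172, impact vy=-16.859
  bounce: vy ← 0.72·16.859 = 12.138
Arc 3: start y=0.000, vy=12.138 → t=2.428, apex=7.367, x_land=141.489, impact vy=-12.138
  bounce: vy ← 0.72·12.138 = 8.739
Arc 4: start y=0.000, vy=8.739 → t=1.748, apex=3.819, x_land=167.638, impact vy=-8.739
  bounce: vy ← 0.72·8.739 = 6.292
Arc 5: start y=0.000, vy=6.292 → t=1.258, apex=1.980, x_land=186.465, impact vy=-6.292
  bounce: vy ← 0.72·6.292 = 4.531
Arc 6: start y=0.000, vy=4.531 → t=0.906, apex=1.026, x_land=200.020, impact vy=-4.531
  bounce: vy ← 0.72·4.531 = 3.262
Arc 7: start y=0.000, vy=3.262 → t=0.652, apex=0.532, x_land=209.780, impact vy=-3.262
  bounce: vy ← 0.72·3.262 = 2.349

1 3.658 27.412 54.731
2 3.372 14.211 105.172
3 2.428 7.367 141.489
4 1.748 3.819 167.638
5 1.258 1.980 186.465
6 0.906 1.026 200.020
7 0.652 0.532 209.780
final: 209.780 2.349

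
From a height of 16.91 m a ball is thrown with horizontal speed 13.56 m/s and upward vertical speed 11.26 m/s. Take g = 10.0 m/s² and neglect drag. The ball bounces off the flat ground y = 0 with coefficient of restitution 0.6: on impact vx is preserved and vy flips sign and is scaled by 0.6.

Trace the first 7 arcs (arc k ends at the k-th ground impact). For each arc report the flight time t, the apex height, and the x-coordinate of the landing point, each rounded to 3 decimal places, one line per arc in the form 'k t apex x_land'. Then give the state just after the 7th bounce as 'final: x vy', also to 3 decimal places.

1 3.282 23.249 44.509
2 2.588 8.370 79.597
3 1.553 3.013 100.650
4 0.932 1.085 113.282
5 0.559 0.391 120.861
6 0.335 0.141 125.408
7 0.201 0.051 128.137
final: 128.137 0.604

Arc 1: start y=16.910, vy=11.260 → t=3.282, apex=23.249, x_land=44.509, impact vy=-21.564
  bounce: vy ← 0.6·21.564 = 12.938
Arc 2: start y=0.000, vy=12.938 → t=2.588, apex=8.370, x_land=79.597, impact vy=-12.938
  bounce: vy ← 0.6·12.938 = 7.763
Arc 3: start y=0.000, vy=7.763 → t=1.553, apex=3.013, x_land=100.650, impact vy=-7.763
  bounce: vy ← 0.6·7.763 = 4.658
Arc 4: start y=0.000, vy=4.658 → t=0.932, apex=1.085, x_land=113.282, impact vy=-4.658
  bounce: vy ← 0.6·4.658 = 2.795
Arc 5: start y=0.000, vy=2.795 → t=0.559, apex=0.391, x_land=120.861, impact vy=-2.795
  bounce: vy ← 0.6·2.795 = 1.677
Arc 6: start y=0.000, vy=1.677 → t=0.335, apex=0.141, x_land=125.408, impact vy=-1.677
  bounce: vy ← 0.6·1.677 = 1.006
Arc 7: start y=0.000, vy=1.006 → t=0.201, apex=0.051, x_land=128.137, impact vy=-1.006
  bounce: vy ← 0.6·1.006 = 0.604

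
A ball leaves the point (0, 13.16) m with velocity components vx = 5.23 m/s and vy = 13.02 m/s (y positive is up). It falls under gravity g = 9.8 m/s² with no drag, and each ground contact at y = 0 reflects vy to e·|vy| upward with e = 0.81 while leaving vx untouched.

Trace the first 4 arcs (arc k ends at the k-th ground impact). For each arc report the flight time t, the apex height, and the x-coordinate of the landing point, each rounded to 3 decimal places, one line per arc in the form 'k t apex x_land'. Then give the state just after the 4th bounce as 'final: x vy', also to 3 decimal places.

1 3.438 21.809 17.982
2 3.418 14.309 35.857
3 2.768 9.388 50.335
4 2.242 6.160 62.063
final: 62.063 8.900

Arc 1: start y=13.160, vy=13.020 → t=3.438, apex=21.809, x_land=17.982, impact vy=-20.675
  bounce: vy ← 0.81·20.675 = 16.747
Arc 2: start y=0.000, vy=16.747 → t=3.418, apex=14.309, x_land=35.857, impact vy=-16.747
  bounce: vy ← 0.81·16.747 = 13.565
Arc 3: start y=0.000, vy=13.565 → t=2.768, apex=9.388, x_land=50.335, impact vy=-13.565
  bounce: vy ← 0.81·13.565 = 10.988
Arc 4: start y=0.000, vy=10.988 → t=2.242, apex=6.160, x_land=62.063, impact vy=-10.988
  bounce: vy ← 0.81·10.988 = 8.900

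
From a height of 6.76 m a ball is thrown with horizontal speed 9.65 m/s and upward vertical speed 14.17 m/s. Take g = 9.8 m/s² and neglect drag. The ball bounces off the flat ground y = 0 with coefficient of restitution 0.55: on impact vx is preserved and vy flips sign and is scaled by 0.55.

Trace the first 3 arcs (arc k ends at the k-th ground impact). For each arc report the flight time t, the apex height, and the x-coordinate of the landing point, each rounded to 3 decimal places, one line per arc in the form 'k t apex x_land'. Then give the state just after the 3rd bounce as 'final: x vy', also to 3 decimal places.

Arc 1: start y=6.760, vy=14.170 → t=3.309, apex=17.004, x_land=31.930, impact vy=-18.256
  bounce: vy ← 0.55·18.256 = 10.041
Arc 2: start y=0.000, vy=10.041 → t=2.049, apex=5.144, x_land=51.704, impact vy=-10.041
  bounce: vy ← 0.55·10.041 = 5.522
Arc 3: start y=0.000, vy=5.522 → t=1.127, apex=1.556, x_land=62.580, impact vy=-5.522
  bounce: vy ← 0.55·5.522 = 3.037

1 3.309 17.004 31.930
2 2.049 5.144 51.704
3 1.127 1.556 62.580
final: 62.580 3.037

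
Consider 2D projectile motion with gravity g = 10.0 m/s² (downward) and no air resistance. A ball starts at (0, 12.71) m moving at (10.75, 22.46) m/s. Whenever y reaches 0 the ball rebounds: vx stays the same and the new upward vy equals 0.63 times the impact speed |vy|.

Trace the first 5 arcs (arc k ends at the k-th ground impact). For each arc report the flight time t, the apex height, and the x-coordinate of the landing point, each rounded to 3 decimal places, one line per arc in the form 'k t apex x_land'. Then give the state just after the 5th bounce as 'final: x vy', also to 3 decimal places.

Arc 1: start y=12.710, vy=22.460 → t=5.000, apex=37.933, x_land=53.754, impact vy=-27.544
  bounce: vy ← 0.63·27.544 = 17.352
Arc 2: start y=0.000, vy=17.352 → t=3.470, apex=15.055, x_land=91.062, impact vy=-17.352
  bounce: vy ← 0.63·17.352 = 10.932
Arc 3: start y=0.000, vy=10.932 → t=2.186, apex=5.976, x_land=114.566, impact vy=-10.932
  bounce: vy ← 0.63·10.932 = 6.887
Arc 4: start y=0.000, vy=6.887 → t=1.377, apex=2.372, x_land=129.373, impact vy=-6.887
  bounce: vy ← 0.63·6.887 = 4.339
Arc 5: start y=0.000, vy=4.339 → t=0.868, apex=0.941, x_land=138.702, impact vy=-4.339
  bounce: vy ← 0.63·4.339 = 2.734

1 5.000 37.933 53.754
2 3.470 15.055 91.062
3 2.186 5.976 114.566
4 1.377 2.372 129.373
5 0.868 0.941 138.702
final: 138.702 2.734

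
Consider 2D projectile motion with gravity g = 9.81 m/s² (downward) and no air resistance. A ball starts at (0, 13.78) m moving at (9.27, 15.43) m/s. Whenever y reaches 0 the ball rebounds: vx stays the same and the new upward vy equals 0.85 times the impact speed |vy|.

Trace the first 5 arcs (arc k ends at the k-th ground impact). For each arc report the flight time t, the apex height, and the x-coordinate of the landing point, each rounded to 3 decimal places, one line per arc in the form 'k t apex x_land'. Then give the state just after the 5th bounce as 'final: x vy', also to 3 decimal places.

1 3.871 25.915 35.888
2 3.908 18.723 72.111
3 3.321 13.528 102.901
4 2.823 9.774 129.072
5 2.400 7.062 151.317
final: 151.317 10.005

Arc 1: start y=13.780, vy=15.430 → t=3.871, apex=25.915, x_land=35.888, impact vy=-22.549
  bounce: vy ← 0.85·22.549 = 19.166
Arc 2: start y=0.000, vy=19.166 → t=3.908, apex=18.723, x_land=72.111, impact vy=-19.166
  bounce: vy ← 0.85·19.166 = 16.292
Arc 3: start y=0.000, vy=16.292 → t=3.321, apex=13.528, x_land=102.901, impact vy=-16.292
  bounce: vy ← 0.85·16.292 = 13.848
Arc 4: start y=0.000, vy=13.848 → t=2.823, apex=9.774, x_land=129.072, impact vy=-13.848
  bounce: vy ← 0.85·13.848 = 11.771
Arc 5: start y=0.000, vy=11.771 → t=2.400, apex=7.062, x_land=151.317, impact vy=-11.771
  bounce: vy ← 0.85·11.771 = 10.005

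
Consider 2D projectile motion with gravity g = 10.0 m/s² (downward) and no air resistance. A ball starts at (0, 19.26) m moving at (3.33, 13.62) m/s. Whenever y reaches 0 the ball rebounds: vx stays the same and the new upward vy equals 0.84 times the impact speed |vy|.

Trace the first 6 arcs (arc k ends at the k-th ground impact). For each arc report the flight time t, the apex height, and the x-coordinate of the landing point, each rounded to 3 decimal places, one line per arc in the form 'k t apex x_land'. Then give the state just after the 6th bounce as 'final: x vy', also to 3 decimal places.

1 3.751 28.535 12.491
2 4.013 20.134 25.855
3 3.371 14.207 37.082
4 2.832 10.024 46.512
5 2.379 7.073 54.433
6 1.998 4.991 61.087
final: 61.087 8.392

Arc 1: start y=19.260, vy=13.620 → t=3.751, apex=28.535, x_land=12.491, impact vy=-23.889
  bounce: vy ← 0.84·23.889 = 20.067
Arc 2: start y=0.000, vy=20.067 → t=4.013, apex=20.134, x_land=25.855, impact vy=-20.067
  bounce: vy ← 0.84·20.067 = 16.856
Arc 3: start y=0.000, vy=16.856 → t=3.371, apex=14.207, x_land=37.082, impact vy=-16.856
  bounce: vy ← 0.84·16.856 = 14.159
Arc 4: start y=0.000, vy=14.159 → t=2.832, apex=10.024, x_land=46.512, impact vy=-14.159
  bounce: vy ← 0.84·14.159 = 11.894
Arc 5: start y=0.000, vy=11.894 → t=2.379, apex=7.073, x_land=54.433, impact vy=-11.894
  bounce: vy ← 0.84·11.894 = 9.991
Arc 6: start y=0.000, vy=9.991 → t=1.998, apex=4.991, x_land=61.087, impact vy=-9.991
  bounce: vy ← 0.84·9.991 = 8.392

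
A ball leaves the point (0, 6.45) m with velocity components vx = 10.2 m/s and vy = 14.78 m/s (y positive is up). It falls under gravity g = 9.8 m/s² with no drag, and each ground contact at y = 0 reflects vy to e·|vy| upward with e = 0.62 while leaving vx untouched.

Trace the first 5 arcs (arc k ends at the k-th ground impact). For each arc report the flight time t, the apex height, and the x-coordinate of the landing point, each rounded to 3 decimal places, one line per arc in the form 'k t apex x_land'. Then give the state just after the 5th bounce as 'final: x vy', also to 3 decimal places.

1 3.403 17.595 34.712
2 2.350 6.764 58.679
3 1.457 2.600 73.539
4 0.903 0.999 82.752
5 0.560 0.384 88.464
final: 88.464 1.701

Arc 1: start y=6.450, vy=14.780 → t=3.403, apex=17.595, x_land=34.712, impact vy=-18.571
  bounce: vy ← 0.62·18.571 = 11.514
Arc 2: start y=0.000, vy=11.514 → t=2.350, apex=6.764, x_land=58.679, impact vy=-11.514
  bounce: vy ← 0.62·11.514 = 7.139
Arc 3: start y=0.000, vy=7.139 → t=1.457, apex=2.600, x_land=73.539, impact vy=-7.139
  bounce: vy ← 0.62·7.139 = 4.426
Arc 4: start y=0.000, vy=4.426 → t=0.903, apex=0.999, x_land=82.752, impact vy=-4.426
  bounce: vy ← 0.62·4.426 = 2.744
Arc 5: start y=0.000, vy=2.744 → t=0.560, apex=0.384, x_land=88.464, impact vy=-2.744
  bounce: vy ← 0.62·2.744 = 1.701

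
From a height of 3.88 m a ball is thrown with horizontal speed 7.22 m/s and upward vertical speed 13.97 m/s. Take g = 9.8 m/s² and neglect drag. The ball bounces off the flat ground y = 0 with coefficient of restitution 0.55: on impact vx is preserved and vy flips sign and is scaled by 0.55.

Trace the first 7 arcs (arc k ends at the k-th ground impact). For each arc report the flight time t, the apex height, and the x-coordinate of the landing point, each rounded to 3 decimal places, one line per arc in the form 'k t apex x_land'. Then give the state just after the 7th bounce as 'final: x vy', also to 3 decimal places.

1 3.106 13.837 22.425
2 1.848 4.186 35.771
3 1.017 1.266 43.112
4 0.559 0.383 47.149
5 0.308 0.116 49.369
6 0.169 0.035 50.590
7 0.093 0.011 51.262
final: 51.262 0.251

Arc 1: start y=3.880, vy=13.970 → t=3.106, apex=13.837, x_land=22.425, impact vy=-16.468
  bounce: vy ← 0.55·16.468 = 9.058
Arc 2: start y=0.000, vy=9.058 → t=1.848, apex=4.186, x_land=35.771, impact vy=-9.058
  bounce: vy ← 0.55·9.058 = 4.982
Arc 3: start y=0.000, vy=4.982 → t=1.017, apex=1.266, x_land=43.112, impact vy=-4.982
  bounce: vy ← 0.55·4.982 = 2.740
Arc 4: start y=0.000, vy=2.740 → t=0.559, apex=0.383, x_land=47.149, impact vy=-2.740
  bounce: vy ← 0.55·2.740 = 1.507
Arc 5: start y=0.000, vy=1.507 → t=0.308, apex=0.116, x_land=49.369, impact vy=-1.507
  bounce: vy ← 0.55·1.507 = 0.829
Arc 6: start y=0.000, vy=0.829 → t=0.169, apex=0.035, x_land=50.590, impact vy=-0.829
  bounce: vy ← 0.55·0.829 = 0.456
Arc 7: start y=0.000, vy=0.456 → t=0.093, apex=0.011, x_land=51.262, impact vy=-0.456
  bounce: vy ← 0.55·0.456 = 0.251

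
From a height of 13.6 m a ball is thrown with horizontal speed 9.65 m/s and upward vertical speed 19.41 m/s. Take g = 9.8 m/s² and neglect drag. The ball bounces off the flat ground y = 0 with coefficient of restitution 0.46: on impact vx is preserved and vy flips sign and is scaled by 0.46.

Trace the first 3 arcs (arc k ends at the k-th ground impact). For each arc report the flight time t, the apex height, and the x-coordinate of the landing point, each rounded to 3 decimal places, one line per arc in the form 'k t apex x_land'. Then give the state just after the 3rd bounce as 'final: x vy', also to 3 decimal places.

1 4.569 32.822 44.088
2 2.381 6.945 67.065
3 1.095 1.470 77.635
final: 77.635 2.469

Arc 1: start y=13.600, vy=19.410 → t=4.569, apex=32.822, x_land=44.088, impact vy=-25.364
  bounce: vy ← 0.46·25.364 = 11.667
Arc 2: start y=0.000, vy=11.667 → t=2.381, apex=6.945, x_land=67.065, impact vy=-11.667
  bounce: vy ← 0.46·11.667 = 5.367
Arc 3: start y=0.000, vy=5.367 → t=1.095, apex=1.470, x_land=77.635, impact vy=-5.367
  bounce: vy ← 0.46·5.367 = 2.469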